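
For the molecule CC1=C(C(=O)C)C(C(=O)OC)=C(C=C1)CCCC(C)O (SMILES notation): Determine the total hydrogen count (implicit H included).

22

Walk through each heavy atom and fill implicit hydrogens from standard valence (C 4, N 3, O 2, S 2, halogen 1):
  atom 1: C, bond orders sum to 1 (valence 4) → 3 H
  atom 2: C, bond orders sum to 4 (valence 4) → 0 H
  atom 3: C, bond orders sum to 4 (valence 4) → 0 H
  atom 4: C, bond orders sum to 4 (valence 4) → 0 H
  atom 5: O, bond orders sum to 2 (valence 2) → 0 H
  atom 6: C, bond orders sum to 1 (valence 4) → 3 H
  atom 7: C, bond orders sum to 4 (valence 4) → 0 H
  atom 8: C, bond orders sum to 4 (valence 4) → 0 H
  atom 9: O, bond orders sum to 2 (valence 2) → 0 H
  atom 10: O, bond orders sum to 2 (valence 2) → 0 H
  atom 11: C, bond orders sum to 1 (valence 4) → 3 H
  atom 12: C, bond orders sum to 4 (valence 4) → 0 H
  atom 13: C, bond orders sum to 3 (valence 4) → 1 H
  atom 14: C, bond orders sum to 3 (valence 4) → 1 H
  atom 15: C, bond orders sum to 2 (valence 4) → 2 H
  atom 16: C, bond orders sum to 2 (valence 4) → 2 H
  atom 17: C, bond orders sum to 2 (valence 4) → 2 H
  atom 18: C, bond orders sum to 3 (valence 4) → 1 H
  atom 19: C, bond orders sum to 1 (valence 4) → 3 H
  atom 20: O, bond orders sum to 1 (valence 2) → 1 H
Total hydrogens: 22.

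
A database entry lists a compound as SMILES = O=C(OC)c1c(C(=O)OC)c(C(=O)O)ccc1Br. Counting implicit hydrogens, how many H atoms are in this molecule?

9

Walk through each heavy atom and fill implicit hydrogens from standard valence (C 4, N 3, O 2, S 2, halogen 1); for lowercase aromatic atoms, an aromatic c carries 1 H when it has two neighbours and 0 H with three, and aromatic n carries 0 H:
  atom 1: O, bond orders sum to 2 (valence 2) → 0 H
  atom 2: C, bond orders sum to 4 (valence 4) → 0 H
  atom 3: O, bond orders sum to 2 (valence 2) → 0 H
  atom 4: C, bond orders sum to 1 (valence 4) → 3 H
  atom 5: aromatic c, 3 neighbours → 0 H
  atom 6: aromatic c, 3 neighbours → 0 H
  atom 7: C, bond orders sum to 4 (valence 4) → 0 H
  atom 8: O, bond orders sum to 2 (valence 2) → 0 H
  atom 9: O, bond orders sum to 2 (valence 2) → 0 H
  atom 10: C, bond orders sum to 1 (valence 4) → 3 H
  atom 11: aromatic c, 3 neighbours → 0 H
  atom 12: C, bond orders sum to 4 (valence 4) → 0 H
  atom 13: O, bond orders sum to 2 (valence 2) → 0 H
  atom 14: O, bond orders sum to 1 (valence 2) → 1 H
  atom 15: aromatic c, 2 neighbours → 1 H
  atom 16: aromatic c, 2 neighbours → 1 H
  atom 17: aromatic c, 3 neighbours → 0 H
  atom 18: Br (halogen, monovalent) → 0 H
Total hydrogens: 9.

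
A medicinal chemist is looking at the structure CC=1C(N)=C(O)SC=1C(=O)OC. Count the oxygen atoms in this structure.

3

Scan the SMILES for O atoms (remember two-letter symbols like Cl and Br are single atoms).
Oxygen count: 3.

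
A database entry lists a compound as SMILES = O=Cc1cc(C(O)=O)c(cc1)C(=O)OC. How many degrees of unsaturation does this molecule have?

7

Molecular formula: C10H8O5.
DoU = (2C + 2 + N − H − X) / 2, where X is the halogen count and O/S are ignored.
    = (2·10 + 2 + 0 − 8 − 0) / 2 = 14 / 2 = 7.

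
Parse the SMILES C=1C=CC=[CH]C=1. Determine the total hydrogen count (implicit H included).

Walk through each heavy atom and fill implicit hydrogens from standard valence (C 4, N 3, O 2, S 2, halogen 1):
  atom 1: C, bond orders sum to 3 (valence 4) → 1 H
  atom 2: C, bond orders sum to 3 (valence 4) → 1 H
  atom 3: C, bond orders sum to 3 (valence 4) → 1 H
  atom 4: C, bond orders sum to 3 (valence 4) → 1 H
  atom 5: C with explicit H count 1
  atom 6: C, bond orders sum to 3 (valence 4) → 1 H
Total hydrogens: 6.

6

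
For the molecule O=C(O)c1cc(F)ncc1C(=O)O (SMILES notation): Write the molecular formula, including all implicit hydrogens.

C7H4FNO4

Walk through each heavy atom and fill implicit hydrogens from standard valence (C 4, N 3, O 2, S 2, halogen 1); for lowercase aromatic atoms, an aromatic c carries 1 H when it has two neighbours and 0 H with three, and aromatic n carries 0 H:
  atom 1: O, bond orders sum to 2 (valence 2) → 0 H
  atom 2: C, bond orders sum to 4 (valence 4) → 0 H
  atom 3: O, bond orders sum to 1 (valence 2) → 1 H
  atom 4: aromatic c, 3 neighbours → 0 H
  atom 5: aromatic c, 2 neighbours → 1 H
  atom 6: aromatic c, 3 neighbours → 0 H
  atom 7: F (halogen, monovalent) → 0 H
  atom 8: aromatic n, 2 neighbours → 0 H
  atom 9: aromatic c, 2 neighbours → 1 H
  atom 10: aromatic c, 3 neighbours → 0 H
  atom 11: C, bond orders sum to 4 (valence 4) → 0 H
  atom 12: O, bond orders sum to 2 (valence 2) → 0 H
  atom 13: O, bond orders sum to 1 (valence 2) → 1 H
Totals → C:7, H:4, F:1, N:1, O:4.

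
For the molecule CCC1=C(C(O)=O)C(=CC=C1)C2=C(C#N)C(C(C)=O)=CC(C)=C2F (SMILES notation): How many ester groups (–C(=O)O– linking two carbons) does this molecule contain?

0

Scan the SMILES for the ester motif — none present.
Groups that are present: 1 carboxylic acid, 1 ketone, 1 nitrile.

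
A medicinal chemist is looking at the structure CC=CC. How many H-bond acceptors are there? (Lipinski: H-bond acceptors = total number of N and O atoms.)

N atoms: 0; O atoms: 0.
Lipinski HBA = 0 + 0 = 0.

0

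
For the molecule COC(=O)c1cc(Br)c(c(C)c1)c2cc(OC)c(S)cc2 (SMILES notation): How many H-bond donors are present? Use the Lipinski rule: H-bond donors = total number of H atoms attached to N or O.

0

Donors: find every N or O and count the H atoms it carries.
  atom 2 (O): bond orders sum to 2 → 0 H
  atom 4 (O): bond orders sum to 2 → 0 H
  atom 16 (O): bond orders sum to 2 → 0 H
Lipinski HBD = 0.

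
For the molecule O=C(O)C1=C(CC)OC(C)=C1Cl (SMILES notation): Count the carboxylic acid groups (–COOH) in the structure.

The carboxylic acid motif appears at heavy-atom position 2 in the SMILES.
Carboxylic acid count: 1.

1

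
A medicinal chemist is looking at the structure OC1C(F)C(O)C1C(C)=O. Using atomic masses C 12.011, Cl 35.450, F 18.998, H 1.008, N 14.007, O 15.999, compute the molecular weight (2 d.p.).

First, the molecular formula is C6H9FO3 (counting implicit H from valence).
  C: 6 × 12.011 = 72.066
  F: 1 × 18.998 = 18.998
  H: 9 × 1.008 = 9.072
  O: 3 × 15.999 = 47.997
Sum: 6×12.011 + 1×18.998 + 9×1.008 + 3×15.999 = 148.133 → 148.13 g/mol.

148.13 g/mol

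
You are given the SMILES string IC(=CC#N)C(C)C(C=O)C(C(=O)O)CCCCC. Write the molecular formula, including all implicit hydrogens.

C14H20INO3

Walk through each heavy atom and fill implicit hydrogens from standard valence (C 4, N 3, O 2, S 2, halogen 1):
  atom 1: I (halogen, monovalent) → 0 H
  atom 2: C, bond orders sum to 4 (valence 4) → 0 H
  atom 3: C, bond orders sum to 3 (valence 4) → 1 H
  atom 4: C, bond orders sum to 4 (valence 4) → 0 H
  atom 5: N, bond orders sum to 3 (valence 3) → 0 H
  atom 6: C, bond orders sum to 3 (valence 4) → 1 H
  atom 7: C, bond orders sum to 1 (valence 4) → 3 H
  atom 8: C, bond orders sum to 3 (valence 4) → 1 H
  atom 9: C, bond orders sum to 3 (valence 4) → 1 H
  atom 10: O, bond orders sum to 2 (valence 2) → 0 H
  atom 11: C, bond orders sum to 3 (valence 4) → 1 H
  atom 12: C, bond orders sum to 4 (valence 4) → 0 H
  atom 13: O, bond orders sum to 2 (valence 2) → 0 H
  atom 14: O, bond orders sum to 1 (valence 2) → 1 H
  atom 15: C, bond orders sum to 2 (valence 4) → 2 H
  atom 16: C, bond orders sum to 2 (valence 4) → 2 H
  atom 17: C, bond orders sum to 2 (valence 4) → 2 H
  atom 18: C, bond orders sum to 2 (valence 4) → 2 H
  atom 19: C, bond orders sum to 1 (valence 4) → 3 H
Totals → C:14, H:20, I:1, N:1, O:3.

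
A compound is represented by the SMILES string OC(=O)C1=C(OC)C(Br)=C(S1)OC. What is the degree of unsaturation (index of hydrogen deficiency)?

4

Degree of unsaturation = (number of rings) + (number of π bonds).
Ring closures in the SMILES: 1.
π bonds: 3 double bonds (each 1 DoU) → 3 DoU from unsaturation.
Total DoU = 1 + 3 = 4.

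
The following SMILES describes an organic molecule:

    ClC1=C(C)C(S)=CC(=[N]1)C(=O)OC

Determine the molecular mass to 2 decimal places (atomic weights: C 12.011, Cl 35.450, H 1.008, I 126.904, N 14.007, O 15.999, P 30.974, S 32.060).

217.67 g/mol

First, the molecular formula is C8H8ClNO2S (counting implicit H from valence).
  C: 8 × 12.011 = 96.088
  Cl: 1 × 35.450 = 35.450
  H: 8 × 1.008 = 8.064
  N: 1 × 14.007 = 14.007
  O: 2 × 15.999 = 31.998
  S: 1 × 32.060 = 32.060
Sum: 8×12.011 + 1×35.450 + 8×1.008 + 1×14.007 + 2×15.999 + 1×32.060 = 217.667 → 217.67 g/mol.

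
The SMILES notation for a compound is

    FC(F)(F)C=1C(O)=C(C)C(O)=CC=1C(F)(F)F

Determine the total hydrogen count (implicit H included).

Walk through each heavy atom and fill implicit hydrogens from standard valence (C 4, N 3, O 2, S 2, halogen 1):
  atom 1: F (halogen, monovalent) → 0 H
  atom 2: C, bond orders sum to 4 (valence 4) → 0 H
  atom 3: F (halogen, monovalent) → 0 H
  atom 4: F (halogen, monovalent) → 0 H
  atom 5: C, bond orders sum to 4 (valence 4) → 0 H
  atom 6: C, bond orders sum to 4 (valence 4) → 0 H
  atom 7: O, bond orders sum to 1 (valence 2) → 1 H
  atom 8: C, bond orders sum to 4 (valence 4) → 0 H
  atom 9: C, bond orders sum to 1 (valence 4) → 3 H
  atom 10: C, bond orders sum to 4 (valence 4) → 0 H
  atom 11: O, bond orders sum to 1 (valence 2) → 1 H
  atom 12: C, bond orders sum to 3 (valence 4) → 1 H
  atom 13: C, bond orders sum to 4 (valence 4) → 0 H
  atom 14: C, bond orders sum to 4 (valence 4) → 0 H
  atom 15: F (halogen, monovalent) → 0 H
  atom 16: F (halogen, monovalent) → 0 H
  atom 17: F (halogen, monovalent) → 0 H
Total hydrogens: 6.

6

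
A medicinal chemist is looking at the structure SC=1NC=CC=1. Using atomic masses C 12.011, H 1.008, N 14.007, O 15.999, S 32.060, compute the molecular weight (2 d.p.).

First, the molecular formula is C4H5NS (counting implicit H from valence).
  C: 4 × 12.011 = 48.044
  H: 5 × 1.008 = 5.040
  N: 1 × 14.007 = 14.007
  S: 1 × 32.060 = 32.060
Sum: 4×12.011 + 5×1.008 + 1×14.007 + 1×32.060 = 99.151 → 99.15 g/mol.

99.15 g/mol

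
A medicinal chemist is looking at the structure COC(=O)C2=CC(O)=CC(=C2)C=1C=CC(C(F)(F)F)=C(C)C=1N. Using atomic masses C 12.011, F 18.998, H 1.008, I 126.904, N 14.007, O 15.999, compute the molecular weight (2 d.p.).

First, the molecular formula is C16H14F3NO3 (counting implicit H from valence).
  C: 16 × 12.011 = 192.176
  F: 3 × 18.998 = 56.994
  H: 14 × 1.008 = 14.112
  N: 1 × 14.007 = 14.007
  O: 3 × 15.999 = 47.997
Sum: 16×12.011 + 3×18.998 + 14×1.008 + 1×14.007 + 3×15.999 = 325.286 → 325.29 g/mol.

325.29 g/mol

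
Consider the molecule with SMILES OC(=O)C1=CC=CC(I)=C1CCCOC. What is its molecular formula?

Walk through each heavy atom and fill implicit hydrogens from standard valence (C 4, N 3, O 2, S 2, halogen 1):
  atom 1: O, bond orders sum to 1 (valence 2) → 1 H
  atom 2: C, bond orders sum to 4 (valence 4) → 0 H
  atom 3: O, bond orders sum to 2 (valence 2) → 0 H
  atom 4: C, bond orders sum to 4 (valence 4) → 0 H
  atom 5: C, bond orders sum to 3 (valence 4) → 1 H
  atom 6: C, bond orders sum to 3 (valence 4) → 1 H
  atom 7: C, bond orders sum to 3 (valence 4) → 1 H
  atom 8: C, bond orders sum to 4 (valence 4) → 0 H
  atom 9: I (halogen, monovalent) → 0 H
  atom 10: C, bond orders sum to 4 (valence 4) → 0 H
  atom 11: C, bond orders sum to 2 (valence 4) → 2 H
  atom 12: C, bond orders sum to 2 (valence 4) → 2 H
  atom 13: C, bond orders sum to 2 (valence 4) → 2 H
  atom 14: O, bond orders sum to 2 (valence 2) → 0 H
  atom 15: C, bond orders sum to 1 (valence 4) → 3 H
Totals → C:11, H:13, I:1, O:3.

C11H13IO3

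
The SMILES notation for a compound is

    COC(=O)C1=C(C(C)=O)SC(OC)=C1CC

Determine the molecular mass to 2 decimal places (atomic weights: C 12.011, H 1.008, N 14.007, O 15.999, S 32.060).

242.29 g/mol

First, the molecular formula is C11H14O4S (counting implicit H from valence).
  C: 11 × 12.011 = 132.121
  H: 14 × 1.008 = 14.112
  O: 4 × 15.999 = 63.996
  S: 1 × 32.060 = 32.060
Sum: 11×12.011 + 14×1.008 + 4×15.999 + 1×32.060 = 242.289 → 242.29 g/mol.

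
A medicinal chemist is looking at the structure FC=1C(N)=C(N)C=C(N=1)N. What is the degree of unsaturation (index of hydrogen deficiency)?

Degree of unsaturation = (number of rings) + (number of π bonds).
Ring closures in the SMILES: 1.
π bonds: 3 double bonds (each 1 DoU) → 3 DoU from unsaturation.
Total DoU = 1 + 3 = 4.

4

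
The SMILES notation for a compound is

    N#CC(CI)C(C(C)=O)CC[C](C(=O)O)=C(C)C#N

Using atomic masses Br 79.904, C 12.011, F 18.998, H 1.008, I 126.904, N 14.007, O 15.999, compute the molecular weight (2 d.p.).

First, the molecular formula is C13H15IN2O3 (counting implicit H from valence).
  C: 13 × 12.011 = 156.143
  H: 15 × 1.008 = 15.120
  I: 1 × 126.904 = 126.904
  N: 2 × 14.007 = 28.014
  O: 3 × 15.999 = 47.997
Sum: 13×12.011 + 15×1.008 + 1×126.904 + 2×14.007 + 3×15.999 = 374.178 → 374.18 g/mol.

374.18 g/mol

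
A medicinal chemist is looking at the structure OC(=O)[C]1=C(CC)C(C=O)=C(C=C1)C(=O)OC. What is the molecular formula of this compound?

C12H12O5

Walk through each heavy atom and fill implicit hydrogens from standard valence (C 4, N 3, O 2, S 2, halogen 1):
  atom 1: O, bond orders sum to 1 (valence 2) → 1 H
  atom 2: C, bond orders sum to 4 (valence 4) → 0 H
  atom 3: O, bond orders sum to 2 (valence 2) → 0 H
  atom 4: C with explicit H count 0
  atom 5: C, bond orders sum to 4 (valence 4) → 0 H
  atom 6: C, bond orders sum to 2 (valence 4) → 2 H
  atom 7: C, bond orders sum to 1 (valence 4) → 3 H
  atom 8: C, bond orders sum to 4 (valence 4) → 0 H
  atom 9: C, bond orders sum to 3 (valence 4) → 1 H
  atom 10: O, bond orders sum to 2 (valence 2) → 0 H
  atom 11: C, bond orders sum to 4 (valence 4) → 0 H
  atom 12: C, bond orders sum to 3 (valence 4) → 1 H
  atom 13: C, bond orders sum to 3 (valence 4) → 1 H
  atom 14: C, bond orders sum to 4 (valence 4) → 0 H
  atom 15: O, bond orders sum to 2 (valence 2) → 0 H
  atom 16: O, bond orders sum to 2 (valence 2) → 0 H
  atom 17: C, bond orders sum to 1 (valence 4) → 3 H
Totals → C:12, H:12, O:5.
In Hill order: C12H12O5.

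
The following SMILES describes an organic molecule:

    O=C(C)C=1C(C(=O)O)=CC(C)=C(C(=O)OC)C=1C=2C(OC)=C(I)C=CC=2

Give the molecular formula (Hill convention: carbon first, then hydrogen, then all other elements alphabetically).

C19H17IO6

Walk through each heavy atom and fill implicit hydrogens from standard valence (C 4, N 3, O 2, S 2, halogen 1):
  atom 1: O, bond orders sum to 2 (valence 2) → 0 H
  atom 2: C, bond orders sum to 4 (valence 4) → 0 H
  atom 3: C, bond orders sum to 1 (valence 4) → 3 H
  atom 4: C, bond orders sum to 4 (valence 4) → 0 H
  atom 5: C, bond orders sum to 4 (valence 4) → 0 H
  atom 6: C, bond orders sum to 4 (valence 4) → 0 H
  atom 7: O, bond orders sum to 2 (valence 2) → 0 H
  atom 8: O, bond orders sum to 1 (valence 2) → 1 H
  atom 9: C, bond orders sum to 3 (valence 4) → 1 H
  atom 10: C, bond orders sum to 4 (valence 4) → 0 H
  atom 11: C, bond orders sum to 1 (valence 4) → 3 H
  atom 12: C, bond orders sum to 4 (valence 4) → 0 H
  atom 13: C, bond orders sum to 4 (valence 4) → 0 H
  atom 14: O, bond orders sum to 2 (valence 2) → 0 H
  atom 15: O, bond orders sum to 2 (valence 2) → 0 H
  atom 16: C, bond orders sum to 1 (valence 4) → 3 H
  atom 17: C, bond orders sum to 4 (valence 4) → 0 H
  atom 18: C, bond orders sum to 4 (valence 4) → 0 H
  atom 19: C, bond orders sum to 4 (valence 4) → 0 H
  atom 20: O, bond orders sum to 2 (valence 2) → 0 H
  atom 21: C, bond orders sum to 1 (valence 4) → 3 H
  atom 22: C, bond orders sum to 4 (valence 4) → 0 H
  atom 23: I (halogen, monovalent) → 0 H
  atom 24: C, bond orders sum to 3 (valence 4) → 1 H
  atom 25: C, bond orders sum to 3 (valence 4) → 1 H
  atom 26: C, bond orders sum to 3 (valence 4) → 1 H
Totals → C:19, H:17, I:1, O:6.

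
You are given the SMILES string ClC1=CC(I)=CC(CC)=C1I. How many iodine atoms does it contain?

2

Scan the SMILES for I atoms (remember two-letter symbols like Cl and Br are single atoms).
Iodine count: 2.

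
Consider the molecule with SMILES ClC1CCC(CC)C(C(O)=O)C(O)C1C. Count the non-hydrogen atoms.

Every atom symbol written in the SMILES (organic subset) is one heavy atom; implicit H are not written.
Heavy atoms by element → C:11, Cl:1, O:3.
Total: 15.

15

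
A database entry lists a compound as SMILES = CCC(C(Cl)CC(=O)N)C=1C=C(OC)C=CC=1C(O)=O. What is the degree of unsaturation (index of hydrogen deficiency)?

6

Molecular formula: C14H18ClNO4.
DoU = (2C + 2 + N − H − X) / 2, where X is the halogen count and O/S are ignored.
    = (2·14 + 2 + 1 − 18 − 1) / 2 = 12 / 2 = 6.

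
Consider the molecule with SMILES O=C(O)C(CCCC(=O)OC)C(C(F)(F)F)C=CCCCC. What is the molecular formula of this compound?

Walk through each heavy atom and fill implicit hydrogens from standard valence (C 4, N 3, O 2, S 2, halogen 1):
  atom 1: O, bond orders sum to 2 (valence 2) → 0 H
  atom 2: C, bond orders sum to 4 (valence 4) → 0 H
  atom 3: O, bond orders sum to 1 (valence 2) → 1 H
  atom 4: C, bond orders sum to 3 (valence 4) → 1 H
  atom 5: C, bond orders sum to 2 (valence 4) → 2 H
  atom 6: C, bond orders sum to 2 (valence 4) → 2 H
  atom 7: C, bond orders sum to 2 (valence 4) → 2 H
  atom 8: C, bond orders sum to 4 (valence 4) → 0 H
  atom 9: O, bond orders sum to 2 (valence 2) → 0 H
  atom 10: O, bond orders sum to 2 (valence 2) → 0 H
  atom 11: C, bond orders sum to 1 (valence 4) → 3 H
  atom 12: C, bond orders sum to 3 (valence 4) → 1 H
  atom 13: C, bond orders sum to 4 (valence 4) → 0 H
  atom 14: F (halogen, monovalent) → 0 H
  atom 15: F (halogen, monovalent) → 0 H
  atom 16: F (halogen, monovalent) → 0 H
  atom 17: C, bond orders sum to 3 (valence 4) → 1 H
  atom 18: C, bond orders sum to 3 (valence 4) → 1 H
  atom 19: C, bond orders sum to 2 (valence 4) → 2 H
  atom 20: C, bond orders sum to 2 (valence 4) → 2 H
  atom 21: C, bond orders sum to 2 (valence 4) → 2 H
  atom 22: C, bond orders sum to 1 (valence 4) → 3 H
Totals → C:15, H:23, F:3, O:4.
In Hill order: C15H23F3O4.

C15H23F3O4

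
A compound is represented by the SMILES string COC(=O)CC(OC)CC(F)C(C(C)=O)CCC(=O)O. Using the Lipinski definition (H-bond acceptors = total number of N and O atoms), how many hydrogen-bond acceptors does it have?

6

N atoms: 0; O atoms: 6.
Lipinski HBA = 0 + 6 = 6.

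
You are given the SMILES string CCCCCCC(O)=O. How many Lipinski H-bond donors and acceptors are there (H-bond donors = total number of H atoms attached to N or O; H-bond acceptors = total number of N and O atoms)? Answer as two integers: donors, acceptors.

Donors: find every N or O and count the H atoms it carries.
  atom 8 (O): bond orders sum to 1 → 1 H
  atom 9 (O): bond orders sum to 2 → 0 H
Lipinski HBD = 1.
Acceptors: N atoms = 0, O atoms = 2 → HBA = 2.

1, 2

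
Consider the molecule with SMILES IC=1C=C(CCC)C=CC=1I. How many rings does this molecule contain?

1

In SMILES, each pair of matching ring-closure digits denotes one ring-closing bond; the number of such bonds equals the number of independent rings.
Ring-closure bonds here: 1.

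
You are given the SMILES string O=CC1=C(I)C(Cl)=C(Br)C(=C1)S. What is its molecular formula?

Walk through each heavy atom and fill implicit hydrogens from standard valence (C 4, N 3, O 2, S 2, halogen 1):
  atom 1: O, bond orders sum to 2 (valence 2) → 0 H
  atom 2: C, bond orders sum to 3 (valence 4) → 1 H
  atom 3: C, bond orders sum to 4 (valence 4) → 0 H
  atom 4: C, bond orders sum to 4 (valence 4) → 0 H
  atom 5: I (halogen, monovalent) → 0 H
  atom 6: C, bond orders sum to 4 (valence 4) → 0 H
  atom 7: Cl (halogen, monovalent) → 0 H
  atom 8: C, bond orders sum to 4 (valence 4) → 0 H
  atom 9: Br (halogen, monovalent) → 0 H
  atom 10: C, bond orders sum to 4 (valence 4) → 0 H
  atom 11: C, bond orders sum to 3 (valence 4) → 1 H
  atom 12: S, bond orders sum to 1 (valence 2) → 1 H
Totals → C:7, H:3, Br:1, Cl:1, I:1, O:1, S:1.
In Hill order: C7H3BrClIOS.

C7H3BrClIOS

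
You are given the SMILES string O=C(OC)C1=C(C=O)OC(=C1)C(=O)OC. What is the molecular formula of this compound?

Walk through each heavy atom and fill implicit hydrogens from standard valence (C 4, N 3, O 2, S 2, halogen 1):
  atom 1: O, bond orders sum to 2 (valence 2) → 0 H
  atom 2: C, bond orders sum to 4 (valence 4) → 0 H
  atom 3: O, bond orders sum to 2 (valence 2) → 0 H
  atom 4: C, bond orders sum to 1 (valence 4) → 3 H
  atom 5: C, bond orders sum to 4 (valence 4) → 0 H
  atom 6: C, bond orders sum to 4 (valence 4) → 0 H
  atom 7: C, bond orders sum to 3 (valence 4) → 1 H
  atom 8: O, bond orders sum to 2 (valence 2) → 0 H
  atom 9: O, bond orders sum to 2 (valence 2) → 0 H
  atom 10: C, bond orders sum to 4 (valence 4) → 0 H
  atom 11: C, bond orders sum to 3 (valence 4) → 1 H
  atom 12: C, bond orders sum to 4 (valence 4) → 0 H
  atom 13: O, bond orders sum to 2 (valence 2) → 0 H
  atom 14: O, bond orders sum to 2 (valence 2) → 0 H
  atom 15: C, bond orders sum to 1 (valence 4) → 3 H
Totals → C:9, H:8, O:6.
In Hill order: C9H8O6.

C9H8O6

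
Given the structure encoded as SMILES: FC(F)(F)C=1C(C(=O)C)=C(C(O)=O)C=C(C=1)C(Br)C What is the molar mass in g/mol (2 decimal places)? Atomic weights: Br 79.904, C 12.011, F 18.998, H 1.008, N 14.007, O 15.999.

First, the molecular formula is C12H10BrF3O3 (counting implicit H from valence).
  Br: 1 × 79.904 = 79.904
  C: 12 × 12.011 = 144.132
  F: 3 × 18.998 = 56.994
  H: 10 × 1.008 = 10.080
  O: 3 × 15.999 = 47.997
Sum: 1×79.904 + 12×12.011 + 3×18.998 + 10×1.008 + 3×15.999 = 339.107 → 339.11 g/mol.

339.11 g/mol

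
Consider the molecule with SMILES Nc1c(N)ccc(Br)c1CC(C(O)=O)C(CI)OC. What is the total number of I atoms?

1

Scan the SMILES for I atoms (remember two-letter symbols like Cl and Br are single atoms).
Iodine count: 1.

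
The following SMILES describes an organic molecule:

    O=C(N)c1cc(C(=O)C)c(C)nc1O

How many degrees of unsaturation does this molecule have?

6

Molecular formula: C9H10N2O3.
DoU = (2C + 2 + N − H − X) / 2, where X is the halogen count and O/S are ignored.
    = (2·9 + 2 + 2 − 10 − 0) / 2 = 12 / 2 = 6.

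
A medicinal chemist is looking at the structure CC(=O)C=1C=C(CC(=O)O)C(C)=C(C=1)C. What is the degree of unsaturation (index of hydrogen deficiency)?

Molecular formula: C12H14O3.
DoU = (2C + 2 + N − H − X) / 2, where X is the halogen count and O/S are ignored.
    = (2·12 + 2 + 0 − 14 − 0) / 2 = 12 / 2 = 6.

6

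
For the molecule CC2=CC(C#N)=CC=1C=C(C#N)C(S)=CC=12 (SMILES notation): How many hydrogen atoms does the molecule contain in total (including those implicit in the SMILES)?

Walk through each heavy atom and fill implicit hydrogens from standard valence (C 4, N 3, O 2, S 2, halogen 1):
  atom 1: C, bond orders sum to 1 (valence 4) → 3 H
  atom 2: C, bond orders sum to 4 (valence 4) → 0 H
  atom 3: C, bond orders sum to 3 (valence 4) → 1 H
  atom 4: C, bond orders sum to 4 (valence 4) → 0 H
  atom 5: C, bond orders sum to 4 (valence 4) → 0 H
  atom 6: N, bond orders sum to 3 (valence 3) → 0 H
  atom 7: C, bond orders sum to 3 (valence 4) → 1 H
  atom 8: C, bond orders sum to 4 (valence 4) → 0 H
  atom 9: C, bond orders sum to 3 (valence 4) → 1 H
  atom 10: C, bond orders sum to 4 (valence 4) → 0 H
  atom 11: C, bond orders sum to 4 (valence 4) → 0 H
  atom 12: N, bond orders sum to 3 (valence 3) → 0 H
  atom 13: C, bond orders sum to 4 (valence 4) → 0 H
  atom 14: S, bond orders sum to 1 (valence 2) → 1 H
  atom 15: C, bond orders sum to 3 (valence 4) → 1 H
  atom 16: C, bond orders sum to 4 (valence 4) → 0 H
Total hydrogens: 8.

8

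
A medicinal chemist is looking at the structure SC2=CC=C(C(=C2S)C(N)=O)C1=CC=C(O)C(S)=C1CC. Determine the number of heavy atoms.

21

Every atom symbol written in the SMILES (organic subset) is one heavy atom; implicit H are not written.
Heavy atoms by element → C:15, N:1, O:2, S:3.
Total: 21.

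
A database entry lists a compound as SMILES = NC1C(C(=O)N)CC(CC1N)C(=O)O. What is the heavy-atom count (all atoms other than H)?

Every atom symbol written in the SMILES (organic subset) is one heavy atom; implicit H are not written.
Heavy atoms by element → C:8, N:3, O:3.
Total: 14.

14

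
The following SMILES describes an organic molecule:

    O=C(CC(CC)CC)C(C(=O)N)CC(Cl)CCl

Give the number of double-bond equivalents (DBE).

2

Degree of unsaturation = (number of rings) + (number of π bonds).
Ring closures in the SMILES: 0.
π bonds: 2 double bonds (each 1 DoU) → 2 DoU from unsaturation.
Total DoU = 0 + 2 = 2.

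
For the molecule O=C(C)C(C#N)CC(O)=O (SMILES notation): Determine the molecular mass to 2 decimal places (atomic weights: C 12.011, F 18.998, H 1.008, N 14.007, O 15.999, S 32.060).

First, the molecular formula is C6H7NO3 (counting implicit H from valence).
  C: 6 × 12.011 = 72.066
  H: 7 × 1.008 = 7.056
  N: 1 × 14.007 = 14.007
  O: 3 × 15.999 = 47.997
Sum: 6×12.011 + 7×1.008 + 1×14.007 + 3×15.999 = 141.126 → 141.13 g/mol.

141.13 g/mol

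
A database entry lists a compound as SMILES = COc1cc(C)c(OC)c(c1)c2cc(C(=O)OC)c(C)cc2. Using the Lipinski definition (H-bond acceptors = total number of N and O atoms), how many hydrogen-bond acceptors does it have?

N atoms: 0; O atoms: 4.
Lipinski HBA = 0 + 4 = 4.

4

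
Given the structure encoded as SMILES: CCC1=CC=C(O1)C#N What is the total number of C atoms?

7

Count every carbon token in the SMILES (each C, including those in ring-closure positions and inside branches).
Carbon count: 7.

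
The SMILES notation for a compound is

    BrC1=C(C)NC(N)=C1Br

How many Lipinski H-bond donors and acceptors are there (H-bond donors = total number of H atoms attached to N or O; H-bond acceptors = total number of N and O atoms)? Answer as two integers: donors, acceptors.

3, 2

Donors: find every N or O and count the H atoms it carries.
  atom 5 (N): bond orders sum to 2 → 1 H
  atom 7 (N): bond orders sum to 1 → 2 H
Lipinski HBD = 3.
Acceptors: N atoms = 2, O atoms = 0 → HBA = 2.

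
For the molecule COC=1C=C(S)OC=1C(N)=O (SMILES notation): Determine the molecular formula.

C6H7NO3S

Walk through each heavy atom and fill implicit hydrogens from standard valence (C 4, N 3, O 2, S 2, halogen 1):
  atom 1: C, bond orders sum to 1 (valence 4) → 3 H
  atom 2: O, bond orders sum to 2 (valence 2) → 0 H
  atom 3: C, bond orders sum to 4 (valence 4) → 0 H
  atom 4: C, bond orders sum to 3 (valence 4) → 1 H
  atom 5: C, bond orders sum to 4 (valence 4) → 0 H
  atom 6: S, bond orders sum to 1 (valence 2) → 1 H
  atom 7: O, bond orders sum to 2 (valence 2) → 0 H
  atom 8: C, bond orders sum to 4 (valence 4) → 0 H
  atom 9: C, bond orders sum to 4 (valence 4) → 0 H
  atom 10: N, bond orders sum to 1 (valence 3) → 2 H
  atom 11: O, bond orders sum to 2 (valence 2) → 0 H
Totals → C:6, H:7, N:1, O:3, S:1.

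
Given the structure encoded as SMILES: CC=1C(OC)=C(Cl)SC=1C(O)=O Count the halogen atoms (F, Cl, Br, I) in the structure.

Halogen atoms appear at heavy-atom position 7 (1×Cl).
Other groups present: 1 carboxylic acid, 1 ether.
Halogen count: 1.

1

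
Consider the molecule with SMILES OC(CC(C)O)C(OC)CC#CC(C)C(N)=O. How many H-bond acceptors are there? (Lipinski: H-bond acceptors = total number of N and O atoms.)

5

N atoms: 1; O atoms: 4.
Lipinski HBA = 1 + 4 = 5.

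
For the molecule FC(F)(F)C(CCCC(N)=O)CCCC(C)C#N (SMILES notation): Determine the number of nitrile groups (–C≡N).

1

The nitrile motif appears at heavy-atom position 17 in the SMILES.
Other groups present: 1 amide.
Nitrile count: 1.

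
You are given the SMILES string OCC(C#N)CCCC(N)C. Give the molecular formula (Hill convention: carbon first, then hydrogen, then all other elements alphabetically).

Walk through each heavy atom and fill implicit hydrogens from standard valence (C 4, N 3, O 2, S 2, halogen 1):
  atom 1: O, bond orders sum to 1 (valence 2) → 1 H
  atom 2: C, bond orders sum to 2 (valence 4) → 2 H
  atom 3: C, bond orders sum to 3 (valence 4) → 1 H
  atom 4: C, bond orders sum to 4 (valence 4) → 0 H
  atom 5: N, bond orders sum to 3 (valence 3) → 0 H
  atom 6: C, bond orders sum to 2 (valence 4) → 2 H
  atom 7: C, bond orders sum to 2 (valence 4) → 2 H
  atom 8: C, bond orders sum to 2 (valence 4) → 2 H
  atom 9: C, bond orders sum to 3 (valence 4) → 1 H
  atom 10: N, bond orders sum to 1 (valence 3) → 2 H
  atom 11: C, bond orders sum to 1 (valence 4) → 3 H
Totals → C:8, H:16, N:2, O:1.

C8H16N2O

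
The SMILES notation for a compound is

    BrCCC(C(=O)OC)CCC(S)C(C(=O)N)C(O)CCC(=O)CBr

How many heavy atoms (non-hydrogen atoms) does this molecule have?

24

Every atom symbol written in the SMILES (organic subset) is one heavy atom; implicit H are not written.
Heavy atoms by element → Br:2, C:15, N:1, O:5, S:1.
Total: 24.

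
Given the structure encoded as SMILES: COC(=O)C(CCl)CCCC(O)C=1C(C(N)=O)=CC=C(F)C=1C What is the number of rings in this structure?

In SMILES, each pair of matching ring-closure digits denotes one ring-closing bond; the number of such bonds equals the number of independent rings.
Ring-closure bonds here: 1.

1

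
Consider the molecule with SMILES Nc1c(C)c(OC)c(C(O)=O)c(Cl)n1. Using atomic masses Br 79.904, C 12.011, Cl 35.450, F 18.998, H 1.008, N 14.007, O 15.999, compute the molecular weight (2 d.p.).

First, the molecular formula is C8H9ClN2O3 (counting implicit H from valence).
  C: 8 × 12.011 = 96.088
  Cl: 1 × 35.450 = 35.450
  H: 9 × 1.008 = 9.072
  N: 2 × 14.007 = 28.014
  O: 3 × 15.999 = 47.997
Sum: 8×12.011 + 1×35.450 + 9×1.008 + 2×14.007 + 3×15.999 = 216.621 → 216.62 g/mol.

216.62 g/mol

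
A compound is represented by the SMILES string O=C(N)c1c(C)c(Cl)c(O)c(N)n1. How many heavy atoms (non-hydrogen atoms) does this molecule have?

13

Every atom symbol written in the SMILES (organic subset) is one heavy atom; implicit H are not written.
Heavy atoms by element → C:7, Cl:1, N:3, O:2.
Total: 13.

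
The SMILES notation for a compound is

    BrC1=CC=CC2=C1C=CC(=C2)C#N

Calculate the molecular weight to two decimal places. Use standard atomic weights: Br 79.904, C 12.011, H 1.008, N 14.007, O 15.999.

First, the molecular formula is C11H6BrN (counting implicit H from valence).
  Br: 1 × 79.904 = 79.904
  C: 11 × 12.011 = 132.121
  H: 6 × 1.008 = 6.048
  N: 1 × 14.007 = 14.007
Sum: 1×79.904 + 11×12.011 + 6×1.008 + 1×14.007 = 232.080 → 232.08 g/mol.

232.08 g/mol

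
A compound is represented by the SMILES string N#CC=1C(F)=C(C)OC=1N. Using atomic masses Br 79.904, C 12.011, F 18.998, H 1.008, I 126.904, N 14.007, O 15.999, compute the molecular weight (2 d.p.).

First, the molecular formula is C6H5FN2O (counting implicit H from valence).
  C: 6 × 12.011 = 72.066
  F: 1 × 18.998 = 18.998
  H: 5 × 1.008 = 5.040
  N: 2 × 14.007 = 28.014
  O: 1 × 15.999 = 15.999
Sum: 6×12.011 + 1×18.998 + 5×1.008 + 2×14.007 + 1×15.999 = 140.117 → 140.12 g/mol.

140.12 g/mol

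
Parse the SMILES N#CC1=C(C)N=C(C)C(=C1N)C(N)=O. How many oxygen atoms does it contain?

1

Scan the SMILES for O atoms (remember two-letter symbols like Cl and Br are single atoms).
Oxygen count: 1.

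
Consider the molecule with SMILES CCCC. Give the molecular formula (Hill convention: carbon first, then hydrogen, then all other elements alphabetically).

C4H10

Walk through each heavy atom and fill implicit hydrogens from standard valence (C 4, N 3, O 2, S 2, halogen 1):
  atom 1: C, bond orders sum to 1 (valence 4) → 3 H
  atom 2: C, bond orders sum to 2 (valence 4) → 2 H
  atom 3: C, bond orders sum to 2 (valence 4) → 2 H
  atom 4: C, bond orders sum to 1 (valence 4) → 3 H
Totals → C:4, H:10.
In Hill order: C4H10.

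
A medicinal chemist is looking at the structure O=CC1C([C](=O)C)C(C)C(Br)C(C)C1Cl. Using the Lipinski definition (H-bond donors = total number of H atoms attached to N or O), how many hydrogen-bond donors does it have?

0

Donors: find every N or O and count the H atoms it carries.
  atom 1 (O): bond orders sum to 2 → 0 H
  atom 6 (O): bond orders sum to 2 → 0 H
Lipinski HBD = 0.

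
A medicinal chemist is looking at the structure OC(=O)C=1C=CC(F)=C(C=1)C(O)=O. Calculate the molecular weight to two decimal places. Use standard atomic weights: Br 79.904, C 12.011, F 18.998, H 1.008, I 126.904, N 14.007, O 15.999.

First, the molecular formula is C8H5FO4 (counting implicit H from valence).
  C: 8 × 12.011 = 96.088
  F: 1 × 18.998 = 18.998
  H: 5 × 1.008 = 5.040
  O: 4 × 15.999 = 63.996
Sum: 8×12.011 + 1×18.998 + 5×1.008 + 4×15.999 = 184.122 → 184.12 g/mol.

184.12 g/mol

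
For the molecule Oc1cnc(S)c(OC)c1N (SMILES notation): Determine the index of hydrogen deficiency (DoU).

Molecular formula: C6H8N2O2S.
DoU = (2C + 2 + N − H − X) / 2, where X is the halogen count and O/S are ignored.
    = (2·6 + 2 + 2 − 8 − 0) / 2 = 8 / 2 = 4.

4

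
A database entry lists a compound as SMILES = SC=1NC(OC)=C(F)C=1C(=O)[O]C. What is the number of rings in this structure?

In SMILES, each pair of matching ring-closure digits denotes one ring-closing bond; the number of such bonds equals the number of independent rings.
Ring-closure bonds here: 1.

1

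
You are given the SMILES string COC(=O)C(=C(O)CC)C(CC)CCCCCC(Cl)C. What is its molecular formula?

C16H29ClO3

Walk through each heavy atom and fill implicit hydrogens from standard valence (C 4, N 3, O 2, S 2, halogen 1):
  atom 1: C, bond orders sum to 1 (valence 4) → 3 H
  atom 2: O, bond orders sum to 2 (valence 2) → 0 H
  atom 3: C, bond orders sum to 4 (valence 4) → 0 H
  atom 4: O, bond orders sum to 2 (valence 2) → 0 H
  atom 5: C, bond orders sum to 4 (valence 4) → 0 H
  atom 6: C, bond orders sum to 4 (valence 4) → 0 H
  atom 7: O, bond orders sum to 1 (valence 2) → 1 H
  atom 8: C, bond orders sum to 2 (valence 4) → 2 H
  atom 9: C, bond orders sum to 1 (valence 4) → 3 H
  atom 10: C, bond orders sum to 3 (valence 4) → 1 H
  atom 11: C, bond orders sum to 2 (valence 4) → 2 H
  atom 12: C, bond orders sum to 1 (valence 4) → 3 H
  atom 13: C, bond orders sum to 2 (valence 4) → 2 H
  atom 14: C, bond orders sum to 2 (valence 4) → 2 H
  atom 15: C, bond orders sum to 2 (valence 4) → 2 H
  atom 16: C, bond orders sum to 2 (valence 4) → 2 H
  atom 17: C, bond orders sum to 2 (valence 4) → 2 H
  atom 18: C, bond orders sum to 3 (valence 4) → 1 H
  atom 19: Cl (halogen, monovalent) → 0 H
  atom 20: C, bond orders sum to 1 (valence 4) → 3 H
Totals → C:16, H:29, Cl:1, O:3.
In Hill order: C16H29ClO3.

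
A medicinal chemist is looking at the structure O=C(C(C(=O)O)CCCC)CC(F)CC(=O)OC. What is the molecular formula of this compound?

Walk through each heavy atom and fill implicit hydrogens from standard valence (C 4, N 3, O 2, S 2, halogen 1):
  atom 1: O, bond orders sum to 2 (valence 2) → 0 H
  atom 2: C, bond orders sum to 4 (valence 4) → 0 H
  atom 3: C, bond orders sum to 3 (valence 4) → 1 H
  atom 4: C, bond orders sum to 4 (valence 4) → 0 H
  atom 5: O, bond orders sum to 2 (valence 2) → 0 H
  atom 6: O, bond orders sum to 1 (valence 2) → 1 H
  atom 7: C, bond orders sum to 2 (valence 4) → 2 H
  atom 8: C, bond orders sum to 2 (valence 4) → 2 H
  atom 9: C, bond orders sum to 2 (valence 4) → 2 H
  atom 10: C, bond orders sum to 1 (valence 4) → 3 H
  atom 11: C, bond orders sum to 2 (valence 4) → 2 H
  atom 12: C, bond orders sum to 3 (valence 4) → 1 H
  atom 13: F (halogen, monovalent) → 0 H
  atom 14: C, bond orders sum to 2 (valence 4) → 2 H
  atom 15: C, bond orders sum to 4 (valence 4) → 0 H
  atom 16: O, bond orders sum to 2 (valence 2) → 0 H
  atom 17: O, bond orders sum to 2 (valence 2) → 0 H
  atom 18: C, bond orders sum to 1 (valence 4) → 3 H
Totals → C:12, H:19, F:1, O:5.

C12H19FO5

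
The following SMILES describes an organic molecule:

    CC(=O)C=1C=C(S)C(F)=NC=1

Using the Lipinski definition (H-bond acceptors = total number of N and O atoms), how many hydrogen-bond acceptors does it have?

2

N atoms: 1; O atoms: 1.
Lipinski HBA = 1 + 1 = 2.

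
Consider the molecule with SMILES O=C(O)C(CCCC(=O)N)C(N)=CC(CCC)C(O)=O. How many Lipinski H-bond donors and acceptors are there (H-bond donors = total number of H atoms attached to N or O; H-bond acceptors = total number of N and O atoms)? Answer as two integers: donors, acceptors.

Donors: find every N or O and count the H atoms it carries.
  atom 1 (O): bond orders sum to 2 → 0 H
  atom 3 (O): bond orders sum to 1 → 1 H
  atom 9 (O): bond orders sum to 2 → 0 H
  atom 10 (N): bond orders sum to 1 → 2 H
  atom 12 (N): bond orders sum to 1 → 2 H
  atom 19 (O): bond orders sum to 1 → 1 H
  atom 20 (O): bond orders sum to 2 → 0 H
Lipinski HBD = 6.
Acceptors: N atoms = 2, O atoms = 5 → HBA = 7.

6, 7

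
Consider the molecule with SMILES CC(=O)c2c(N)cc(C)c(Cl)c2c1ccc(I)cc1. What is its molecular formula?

C15H13ClINO

Walk through each heavy atom and fill implicit hydrogens from standard valence (C 4, N 3, O 2, S 2, halogen 1); for lowercase aromatic atoms, an aromatic c carries 1 H when it has two neighbours and 0 H with three, and aromatic n carries 0 H:
  atom 1: C, bond orders sum to 1 (valence 4) → 3 H
  atom 2: C, bond orders sum to 4 (valence 4) → 0 H
  atom 3: O, bond orders sum to 2 (valence 2) → 0 H
  atom 4: aromatic c, 3 neighbours → 0 H
  atom 5: aromatic c, 3 neighbours → 0 H
  atom 6: N, bond orders sum to 1 (valence 3) → 2 H
  atom 7: aromatic c, 2 neighbours → 1 H
  atom 8: aromatic c, 3 neighbours → 0 H
  atom 9: C, bond orders sum to 1 (valence 4) → 3 H
  atom 10: aromatic c, 3 neighbours → 0 H
  atom 11: Cl (halogen, monovalent) → 0 H
  atom 12: aromatic c, 3 neighbours → 0 H
  atom 13: aromatic c, 3 neighbours → 0 H
  atom 14: aromatic c, 2 neighbours → 1 H
  atom 15: aromatic c, 2 neighbours → 1 H
  atom 16: aromatic c, 3 neighbours → 0 H
  atom 17: I (halogen, monovalent) → 0 H
  atom 18: aromatic c, 2 neighbours → 1 H
  atom 19: aromatic c, 2 neighbours → 1 H
Totals → C:15, H:13, Cl:1, I:1, N:1, O:1.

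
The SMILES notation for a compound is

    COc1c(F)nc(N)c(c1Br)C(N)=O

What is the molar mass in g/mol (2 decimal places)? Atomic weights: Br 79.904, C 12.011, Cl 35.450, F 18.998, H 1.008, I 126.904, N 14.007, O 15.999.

First, the molecular formula is C7H7BrFN3O2 (counting implicit H from valence).
  Br: 1 × 79.904 = 79.904
  C: 7 × 12.011 = 84.077
  F: 1 × 18.998 = 18.998
  H: 7 × 1.008 = 7.056
  N: 3 × 14.007 = 42.021
  O: 2 × 15.999 = 31.998
Sum: 1×79.904 + 7×12.011 + 1×18.998 + 7×1.008 + 3×14.007 + 2×15.999 = 264.054 → 264.05 g/mol.

264.05 g/mol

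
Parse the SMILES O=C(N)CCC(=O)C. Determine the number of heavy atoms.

8

Every atom symbol written in the SMILES (organic subset) is one heavy atom; implicit H are not written.
Heavy atoms by element → C:5, N:1, O:2.
Total: 8.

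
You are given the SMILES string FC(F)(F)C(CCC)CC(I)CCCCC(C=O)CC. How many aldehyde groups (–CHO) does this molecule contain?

1

The aldehyde motif appears at heavy-atom position 17 in the SMILES.
Aldehyde count: 1.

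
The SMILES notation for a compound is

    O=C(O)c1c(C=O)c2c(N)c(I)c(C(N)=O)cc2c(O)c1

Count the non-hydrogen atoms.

21

Every atom symbol written in the SMILES (organic subset) is one heavy atom; implicit H are not written.
Heavy atoms by element → C:13, I:1, N:2, O:5.
Total: 21.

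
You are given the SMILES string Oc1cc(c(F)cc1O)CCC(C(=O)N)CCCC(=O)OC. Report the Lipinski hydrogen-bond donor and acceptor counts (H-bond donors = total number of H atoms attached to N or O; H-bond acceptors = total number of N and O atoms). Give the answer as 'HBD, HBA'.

4, 6

Donors: find every N or O and count the H atoms it carries.
  atom 1 (O): bond orders sum to 1 → 1 H
  atom 9 (O): bond orders sum to 1 → 1 H
  atom 14 (O): bond orders sum to 2 → 0 H
  atom 15 (N): bond orders sum to 1 → 2 H
  atom 20 (O): bond orders sum to 2 → 0 H
  atom 21 (O): bond orders sum to 2 → 0 H
Lipinski HBD = 4.
Acceptors: N atoms = 1, O atoms = 5 → HBA = 6.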